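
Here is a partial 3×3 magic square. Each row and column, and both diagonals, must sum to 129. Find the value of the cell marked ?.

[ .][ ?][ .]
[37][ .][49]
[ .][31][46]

Row 2 needs 129; the known cells sum to 86, so (2,2) = 43.
The remaining cell in row 3 is (3,1) = 129 − 77 = 52.
Column 1 must total 129; the given cells sum to 89, so (1,1) = 40.
Column 2 needs 129; the known cells sum to 74, so (1,2) = 55.

55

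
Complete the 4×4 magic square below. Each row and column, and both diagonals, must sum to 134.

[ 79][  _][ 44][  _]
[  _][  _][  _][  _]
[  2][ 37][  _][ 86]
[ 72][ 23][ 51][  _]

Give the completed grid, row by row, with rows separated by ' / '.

Row 3: 2 + 37 + 86 + ? = 134, so (3,3) = 9.
Using row 4: 72 + 23 + 51 + ? → (4,4) = 134 − 146 = -12.
From column 1, 134 − (79 + 2 + 72) gives (2,1) = -19.
The remaining cell in column 3 is (2,3) = 134 − 104 = 30.
The remaining cell in main diagonal is (2,2) = 134 − 76 = 58.
Using anti-diagonal: 30 + 37 + 72 + ? → (1,4) = 134 − 139 = -5.
Row 1 must total 134; the given cells sum to 118, so (1,2) = 16.
From row 2, 134 − (-19 + 58 + 30) gives (2,4) = 65.

79 16 44 -5 / -19 58 30 65 / 2 37 9 86 / 72 23 51 -12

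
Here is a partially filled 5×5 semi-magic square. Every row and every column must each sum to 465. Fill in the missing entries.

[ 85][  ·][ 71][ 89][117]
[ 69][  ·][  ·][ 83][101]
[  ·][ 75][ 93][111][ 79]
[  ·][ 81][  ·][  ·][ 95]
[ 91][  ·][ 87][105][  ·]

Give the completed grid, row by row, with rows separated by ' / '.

Row 1 needs 465; the known cells sum to 362, so (1,2) = 103.
Row 3: 75 + 93 + 111 + 79 + ? = 465, so (3,1) = 107.
Column 1: 85 + 69 + 107 + 91 + ? = 465, so (4,1) = 113.
The remaining cell in column 4 is (4,4) = 465 − 388 = 77.
The remaining cell in column 5 is (5,5) = 465 − 392 = 73.
From row 4, 465 − (113 + 81 + 77 + 95) gives (4,3) = 99.
Row 5: 91 + 87 + 105 + 73 + ? = 465, so (5,2) = 109.
Using column 2: 103 + 75 + 81 + 109 + ? → (2,2) = 465 − 368 = 97.
Column 3: 71 + 93 + 99 + 87 + ? = 465, so (2,3) = 115.

85 103 71 89 117 / 69 97 115 83 101 / 107 75 93 111 79 / 113 81 99 77 95 / 91 109 87 105 73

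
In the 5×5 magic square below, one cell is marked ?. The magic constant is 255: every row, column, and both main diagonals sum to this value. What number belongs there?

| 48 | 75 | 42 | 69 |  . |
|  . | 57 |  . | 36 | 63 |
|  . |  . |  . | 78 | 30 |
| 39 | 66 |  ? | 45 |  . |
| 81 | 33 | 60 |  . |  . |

From row 1, 255 − (48 + 75 + 42 + 69) gives (1,5) = 21.
Column 2: 75 + 57 + 66 + 33 + ? = 255, so (3,2) = 24.
Using column 4: 69 + 36 + 78 + 45 + ? → (5,4) = 255 − 228 = 27.
From anti-diagonal, 255 − (21 + 36 + 66 + 81) gives (3,3) = 51.
Row 3 must total 255; the given cells sum to 183, so (3,1) = 72.
From row 5, 255 − (81 + 33 + 60 + 27) gives (5,5) = 54.
Column 1: 48 + 72 + 39 + 81 + ? = 255, so (2,1) = 15.
Column 5 must total 255; the given cells sum to 168, so (4,5) = 87.
Row 2 must total 255; the given cells sum to 171, so (2,3) = 84.
From row 4, 255 − (39 + 66 + 45 + 87) gives (4,3) = 18.

18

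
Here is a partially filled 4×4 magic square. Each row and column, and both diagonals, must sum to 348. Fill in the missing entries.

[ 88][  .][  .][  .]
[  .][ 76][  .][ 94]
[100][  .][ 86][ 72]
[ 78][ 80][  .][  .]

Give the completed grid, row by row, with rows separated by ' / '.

88 102 74 84 / 82 76 96 94 / 100 90 86 72 / 78 80 92 98

Using row 3: 100 + 86 + 72 + ? → (3,2) = 348 − 258 = 90.
The remaining cell in column 1 is (2,1) = 348 − 266 = 82.
Column 2: 76 + 90 + 80 + ? = 348, so (1,2) = 102.
Main diagonal: 88 + 76 + 86 + ? = 348, so (4,4) = 98.
The remaining cell in row 2 is (2,3) = 348 − 252 = 96.
Row 4: 78 + 80 + 98 + ? = 348, so (4,3) = 92.
Column 3: 96 + 86 + 92 + ? = 348, so (1,3) = 74.
Using column 4: 94 + 72 + 98 + ? → (1,4) = 348 − 264 = 84.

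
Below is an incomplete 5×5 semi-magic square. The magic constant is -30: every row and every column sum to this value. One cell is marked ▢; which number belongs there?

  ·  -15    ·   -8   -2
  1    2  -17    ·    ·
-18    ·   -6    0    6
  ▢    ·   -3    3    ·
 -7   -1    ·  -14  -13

-10

Row 3: -18 + (-6) + 0 + 6 + ? = -30, so (3,2) = -12.
Row 5: -7 + (-1) + (-14) + (-13) + ? = -30, so (5,3) = 5.
The remaining cell in column 2 is (4,2) = -30 − (-26) = -4.
Column 3 must total -30; the given cells sum to -21, so (1,3) = -9.
Using column 4: -8 + 0 + 3 + (-14) + ? → (2,4) = -30 − (-19) = -11.
Row 1: -15 + (-9) + (-8) + (-2) + ? = -30, so (1,1) = 4.
From row 2, -30 − (1 + 2 + (-17) + (-11)) gives (2,5) = -5.
The remaining cell in column 1 is (4,1) = -30 − (-20) = -10.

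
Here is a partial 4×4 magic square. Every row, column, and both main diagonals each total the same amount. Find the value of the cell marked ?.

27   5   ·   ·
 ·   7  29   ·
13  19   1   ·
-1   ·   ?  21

11

Main diagonal is complete and sums to 56; that is the magic constant.
Row 3 must total 56; the given cells sum to 33, so (3,4) = 23.
The remaining cell in column 1 is (2,1) = 56 − 39 = 17.
Using column 2: 5 + 7 + 19 + ? → (4,2) = 56 − 31 = 25.
Using anti-diagonal: 29 + 19 + (-1) + ? → (1,4) = 56 − 47 = 9.
Row 1 needs 56; the known cells sum to 41, so (1,3) = 15.
Row 2 must total 56; the given cells sum to 53, so (2,4) = 3.
Using row 4: -1 + 25 + 21 + ? → (4,3) = 56 − 45 = 11.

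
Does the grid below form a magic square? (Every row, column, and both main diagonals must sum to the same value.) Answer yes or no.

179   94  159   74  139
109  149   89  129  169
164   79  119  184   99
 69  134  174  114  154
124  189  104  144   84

Row 1: 179 + 94 + 159 + 74 + 139 = 645.
Row 2: 109 + 149 + 89 + 129 + 169 = 645.
Row 3: 164 + 79 + 119 + 184 + 99 = 645.
Row 4: 69 + 134 + 174 + 114 + 154 = 645.
Row 5: 124 + 189 + 104 + 144 + 84 = 645.
Column 1: 179 + 109 + 164 + 69 + 124 = 645.
Column 2: 94 + 149 + 79 + 134 + 189 = 645.
Column 3: 159 + 89 + 119 + 174 + 104 = 645.
Column 4: 74 + 129 + 184 + 114 + 144 = 645.
Column 5: 139 + 169 + 99 + 154 + 84 = 645.
Main diagonal: 179 + 149 + 119 + 114 + 84 = 645.
Anti-diagonal: 139 + 129 + 119 + 134 + 124 = 645.
All lines sum to 645.

Yes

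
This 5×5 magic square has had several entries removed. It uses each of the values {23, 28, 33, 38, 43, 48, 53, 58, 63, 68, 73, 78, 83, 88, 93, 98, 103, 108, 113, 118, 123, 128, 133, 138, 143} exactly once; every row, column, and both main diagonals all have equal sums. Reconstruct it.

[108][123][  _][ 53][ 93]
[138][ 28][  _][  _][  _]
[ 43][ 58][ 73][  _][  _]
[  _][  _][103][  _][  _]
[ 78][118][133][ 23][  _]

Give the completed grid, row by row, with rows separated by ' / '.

108 123 38 53 93 / 138 28 68 83 98 / 43 58 73 113 128 / 48 88 103 143 33 / 78 118 133 23 63

The 25 entries sum to 2075, so each line sums to 2075/5 = 415.
Row 1: 108 + 123 + 53 + 93 + ? = 415, so (1,3) = 38.
Row 5 must total 415; the given cells sum to 352, so (5,5) = 63.
Column 1 needs 415; the known cells sum to 367, so (4,1) = 48.
The remaining cell in column 2 is (4,2) = 415 − 327 = 88.
Column 3 needs 415; the known cells sum to 347, so (2,3) = 68.
Using main diagonal: 108 + 28 + 73 + 63 + ? → (4,4) = 415 − 272 = 143.
Using anti-diagonal: 93 + 73 + 88 + 78 + ? → (2,4) = 415 − 332 = 83.
Using row 2: 138 + 28 + 68 + 83 + ? → (2,5) = 415 − 317 = 98.
The remaining cell in row 4 is (4,5) = 415 − 382 = 33.
Column 4: 53 + 83 + 143 + 23 + ? = 415, so (3,4) = 113.
Column 5 needs 415; the known cells sum to 287, so (3,5) = 128.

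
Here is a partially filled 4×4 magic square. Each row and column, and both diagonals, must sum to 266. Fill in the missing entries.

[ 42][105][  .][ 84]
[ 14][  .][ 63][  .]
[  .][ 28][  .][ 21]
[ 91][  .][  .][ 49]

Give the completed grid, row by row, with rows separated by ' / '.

Row 1 needs 266; the known cells sum to 231, so (1,3) = 35.
From column 1, 266 − (42 + 14 + 91) gives (3,1) = 119.
The remaining cell in column 4 is (2,4) = 266 − 154 = 112.
The remaining cell in row 2 is (2,2) = 266 − 189 = 77.
From row 3, 266 − (119 + 28 + 21) gives (3,3) = 98.
Column 2: 105 + 77 + 28 + ? = 266, so (4,2) = 56.
Column 3 needs 266; the known cells sum to 196, so (4,3) = 70.

42 105 35 84 / 14 77 63 112 / 119 28 98 21 / 91 56 70 49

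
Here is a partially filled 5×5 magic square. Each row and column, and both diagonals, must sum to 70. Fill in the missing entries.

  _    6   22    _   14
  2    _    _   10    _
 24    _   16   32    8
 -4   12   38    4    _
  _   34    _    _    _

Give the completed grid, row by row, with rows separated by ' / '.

From row 3, 70 − (24 + 16 + 32 + 8) gives (3,2) = -10.
Using row 4: -4 + 12 + 38 + 4 + ? → (4,5) = 70 − 50 = 20.
The remaining cell in column 2 is (2,2) = 70 − 42 = 28.
Anti-diagonal must total 70; the given cells sum to 52, so (5,1) = 18.
Column 1 needs 70; the known cells sum to 40, so (1,1) = 30.
Main diagonal: 30 + 28 + 16 + 4 + ? = 70, so (5,5) = -8.
Row 1: 30 + 6 + 22 + 14 + ? = 70, so (1,4) = -2.
Using column 4: -2 + 10 + 32 + 4 + ? → (5,4) = 70 − 44 = 26.
From column 5, 70 − (14 + 8 + 20 + (-8)) gives (2,5) = 36.
Using row 2: 2 + 28 + 10 + 36 + ? → (2,3) = 70 − 76 = -6.
From row 5, 70 − (18 + 34 + 26 + (-8)) gives (5,3) = 0.

30 6 22 -2 14 / 2 28 -6 10 36 / 24 -10 16 32 8 / -4 12 38 4 20 / 18 34 0 26 -8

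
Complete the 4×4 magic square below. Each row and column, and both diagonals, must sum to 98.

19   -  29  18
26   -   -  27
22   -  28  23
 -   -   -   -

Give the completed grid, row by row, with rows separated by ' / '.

19 32 29 18 / 26 21 24 27 / 22 25 28 23 / 31 20 17 30

Using row 1: 19 + 29 + 18 + ? → (1,2) = 98 − 66 = 32.
Using row 3: 22 + 28 + 23 + ? → (3,2) = 98 − 73 = 25.
The remaining cell in column 1 is (4,1) = 98 − 67 = 31.
Column 4: 18 + 27 + 23 + ? = 98, so (4,4) = 30.
Main diagonal needs 98; the known cells sum to 77, so (2,2) = 21.
Anti-diagonal must total 98; the given cells sum to 74, so (2,3) = 24.
Column 2 must total 98; the given cells sum to 78, so (4,2) = 20.
The remaining cell in column 3 is (4,3) = 98 − 81 = 17.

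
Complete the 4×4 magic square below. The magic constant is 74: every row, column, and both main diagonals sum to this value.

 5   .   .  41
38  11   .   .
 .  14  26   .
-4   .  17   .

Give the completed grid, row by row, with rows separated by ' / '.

5 20 8 41 / 38 11 23 2 / 35 14 26 -1 / -4 29 17 32

From column 1, 74 − (5 + 38 + (-4)) gives (3,1) = 35.
Using main diagonal: 5 + 11 + 26 + ? → (4,4) = 74 − 42 = 32.
The remaining cell in anti-diagonal is (2,3) = 74 − 51 = 23.
From row 2, 74 − (38 + 11 + 23) gives (2,4) = 2.
Row 3 must total 74; the given cells sum to 75, so (3,4) = -1.
Row 4 must total 74; the given cells sum to 45, so (4,2) = 29.
Column 2 must total 74; the given cells sum to 54, so (1,2) = 20.
Using column 3: 23 + 26 + 17 + ? → (1,3) = 74 − 66 = 8.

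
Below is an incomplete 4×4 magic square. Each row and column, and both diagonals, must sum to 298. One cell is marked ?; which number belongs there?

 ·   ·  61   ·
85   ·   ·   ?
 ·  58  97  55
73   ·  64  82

70

The remaining cell in row 3 is (3,1) = 298 − 210 = 88.
Using row 4: 73 + 64 + 82 + ? → (4,2) = 298 − 219 = 79.
Column 1: 85 + 88 + 73 + ? = 298, so (1,1) = 52.
Column 3 needs 298; the known cells sum to 222, so (2,3) = 76.
Using main diagonal: 52 + 97 + 82 + ? → (2,2) = 298 − 231 = 67.
Anti-diagonal needs 298; the known cells sum to 207, so (1,4) = 91.
Row 1: 52 + 61 + 91 + ? = 298, so (1,2) = 94.
The remaining cell in row 2 is (2,4) = 298 − 228 = 70.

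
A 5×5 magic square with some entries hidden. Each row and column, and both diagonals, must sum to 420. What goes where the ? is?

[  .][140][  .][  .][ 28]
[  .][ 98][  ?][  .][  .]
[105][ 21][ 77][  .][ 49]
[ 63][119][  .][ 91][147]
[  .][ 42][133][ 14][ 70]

From row 3, 420 − (105 + 21 + 77 + 49) gives (3,4) = 168.
The remaining cell in row 4 is (4,3) = 420 − 420 = 0.
Row 5: 42 + 133 + 14 + 70 + ? = 420, so (5,1) = 161.
From column 5, 420 − (28 + 49 + 147 + 70) gives (2,5) = 126.
Main diagonal must total 420; the given cells sum to 336, so (1,1) = 84.
Anti-diagonal must total 420; the given cells sum to 385, so (2,4) = 35.
Column 1 needs 420; the known cells sum to 413, so (2,1) = 7.
The remaining cell in column 4 is (1,4) = 420 − 308 = 112.
Row 1 must total 420; the given cells sum to 364, so (1,3) = 56.
Row 2 needs 420; the known cells sum to 266, so (2,3) = 154.

154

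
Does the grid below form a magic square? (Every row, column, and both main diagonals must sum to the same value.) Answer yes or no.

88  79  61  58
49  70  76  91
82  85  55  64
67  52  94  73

Row 1: 88 + 79 + 61 + 58 = 286.
Row 2: 49 + 70 + 76 + 91 = 286.
Row 3: 82 + 85 + 55 + 64 = 286.
Row 4: 67 + 52 + 94 + 73 = 286.
Column 1: 88 + 49 + 82 + 67 = 286.
Column 2: 79 + 70 + 85 + 52 = 286.
Column 3: 61 + 76 + 55 + 94 = 286.
Column 4: 58 + 91 + 64 + 73 = 286.
Main diagonal: 88 + 70 + 55 + 73 = 286.
Anti-diagonal: 58 + 76 + 85 + 67 = 286.
All lines sum to 286.

Yes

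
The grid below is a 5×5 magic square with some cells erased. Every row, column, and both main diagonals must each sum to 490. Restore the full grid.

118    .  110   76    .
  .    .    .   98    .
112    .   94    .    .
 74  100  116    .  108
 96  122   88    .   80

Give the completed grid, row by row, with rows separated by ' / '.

118 84 110 76 102 / 90 106 82 98 114 / 112 78 94 120 86 / 74 100 116 92 108 / 96 122 88 104 80

Using row 4: 74 + 100 + 116 + 108 + ? → (4,4) = 490 − 398 = 92.
The remaining cell in row 5 is (5,4) = 490 − 386 = 104.
Column 1 needs 490; the known cells sum to 400, so (2,1) = 90.
From column 3, 490 − (110 + 94 + 116 + 88) gives (2,3) = 82.
From column 4, 490 − (76 + 98 + 92 + 104) gives (3,4) = 120.
Using main diagonal: 118 + 94 + 92 + 80 + ? → (2,2) = 490 − 384 = 106.
From anti-diagonal, 490 − (98 + 94 + 100 + 96) gives (1,5) = 102.
From row 1, 490 − (118 + 110 + 76 + 102) gives (1,2) = 84.
Using row 2: 90 + 106 + 82 + 98 + ? → (2,5) = 490 − 376 = 114.
Column 2 must total 490; the given cells sum to 412, so (3,2) = 78.
Column 5 must total 490; the given cells sum to 404, so (3,5) = 86.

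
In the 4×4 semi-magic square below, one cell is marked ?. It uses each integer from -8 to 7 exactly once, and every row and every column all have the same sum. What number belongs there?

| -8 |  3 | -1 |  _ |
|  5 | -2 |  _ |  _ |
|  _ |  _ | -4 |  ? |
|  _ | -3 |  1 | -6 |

7

The entries are -8 through 7, which sum to -8, so each line sums to -8/4 = -2.
Row 1: -8 + 3 + (-1) + ? = -2, so (1,4) = 4.
Row 4: -3 + 1 + (-6) + ? = -2, so (4,1) = 6.
From column 1, -2 − (-8 + 5 + 6) gives (3,1) = -5.
Column 2: 3 + (-2) + (-3) + ? = -2, so (3,2) = 0.
From column 3, -2 − (-1 + (-4) + 1) gives (2,3) = 2.
From row 2, -2 − (5 + (-2) + 2) gives (2,4) = -7.
Row 3 must total -2; the given cells sum to -9, so (3,4) = 7.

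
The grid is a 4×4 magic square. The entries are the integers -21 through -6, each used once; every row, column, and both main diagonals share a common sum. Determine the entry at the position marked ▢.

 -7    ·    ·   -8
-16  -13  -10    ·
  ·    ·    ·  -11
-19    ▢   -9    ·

-6

The entries are -21 through -6, which sum to -216, so each line sums to -216/4 = -54.
Using row 2: -16 + (-13) + (-10) + ? → (2,4) = -54 − (-39) = -15.
Using column 1: -7 + (-16) + (-19) + ? → (3,1) = -54 − (-42) = -12.
Column 4: -8 + (-15) + (-11) + ? = -54, so (4,4) = -20.
Using main diagonal: -7 + (-13) + (-20) + ? → (3,3) = -54 − (-40) = -14.
Anti-diagonal: -8 + (-10) + (-19) + ? = -54, so (3,2) = -17.
Row 4: -19 + (-9) + (-20) + ? = -54, so (4,2) = -6.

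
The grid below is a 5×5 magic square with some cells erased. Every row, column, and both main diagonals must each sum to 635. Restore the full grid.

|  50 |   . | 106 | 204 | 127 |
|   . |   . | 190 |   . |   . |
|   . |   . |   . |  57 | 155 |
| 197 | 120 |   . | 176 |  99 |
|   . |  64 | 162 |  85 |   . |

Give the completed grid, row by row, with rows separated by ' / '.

The remaining cell in row 1 is (1,2) = 635 − 487 = 148.
From row 4, 635 − (197 + 120 + 176 + 99) gives (4,3) = 43.
Column 3: 106 + 190 + 43 + 162 + ? = 635, so (3,3) = 134.
Column 4: 204 + 57 + 176 + 85 + ? = 635, so (2,4) = 113.
Anti-diagonal: 127 + 113 + 134 + 120 + ? = 635, so (5,1) = 141.
Row 5: 141 + 64 + 162 + 85 + ? = 635, so (5,5) = 183.
The remaining cell in column 5 is (2,5) = 635 − 564 = 71.
Main diagonal: 50 + 134 + 176 + 183 + ? = 635, so (2,2) = 92.
Row 2 must total 635; the given cells sum to 466, so (2,1) = 169.
Column 1 needs 635; the known cells sum to 557, so (3,1) = 78.
Column 2 must total 635; the given cells sum to 424, so (3,2) = 211.

50 148 106 204 127 / 169 92 190 113 71 / 78 211 134 57 155 / 197 120 43 176 99 / 141 64 162 85 183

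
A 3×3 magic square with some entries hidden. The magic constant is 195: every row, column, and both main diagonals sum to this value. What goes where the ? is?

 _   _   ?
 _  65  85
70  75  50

60

From row 2, 195 − (65 + 85) gives (2,1) = 45.
The remaining cell in column 1 is (1,1) = 195 − 115 = 80.
Column 2 needs 195; the known cells sum to 140, so (1,2) = 55.
Column 3 needs 195; the known cells sum to 135, so (1,3) = 60.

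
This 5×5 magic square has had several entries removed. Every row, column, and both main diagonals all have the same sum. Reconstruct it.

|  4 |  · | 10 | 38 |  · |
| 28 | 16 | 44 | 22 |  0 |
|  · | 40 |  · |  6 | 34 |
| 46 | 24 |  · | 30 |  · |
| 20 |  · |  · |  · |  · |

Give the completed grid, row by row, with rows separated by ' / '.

4 32 10 38 26 / 28 16 44 22 0 / 12 40 18 6 34 / 46 24 2 30 8 / 20 -2 36 14 42

Row 2 is already complete: 28 + 16 + 44 + 22 + 0 = 110, so that is the magic constant.
The remaining cell in column 1 is (3,1) = 110 − 98 = 12.
The remaining cell in column 4 is (5,4) = 110 − 96 = 14.
Row 3 needs 110; the known cells sum to 92, so (3,3) = 18.
Main diagonal must total 110; the given cells sum to 68, so (5,5) = 42.
From anti-diagonal, 110 − (22 + 18 + 24 + 20) gives (1,5) = 26.
The remaining cell in row 1 is (1,2) = 110 − 78 = 32.
Using column 2: 32 + 16 + 40 + 24 + ? → (5,2) = 110 − 112 = -2.
From column 5, 110 − (26 + 0 + 34 + 42) gives (4,5) = 8.
Row 4: 46 + 24 + 30 + 8 + ? = 110, so (4,3) = 2.
From row 5, 110 − (20 + (-2) + 14 + 42) gives (5,3) = 36.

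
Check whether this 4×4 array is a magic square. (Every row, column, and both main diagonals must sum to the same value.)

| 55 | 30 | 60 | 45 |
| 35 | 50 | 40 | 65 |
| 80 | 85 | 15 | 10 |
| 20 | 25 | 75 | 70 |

Row 1: 55 + 30 + 60 + 45 = 190.
Row 2: 35 + 50 + 40 + 65 = 190.
Row 3: 80 + 85 + 15 + 10 = 190.
Row 4: 20 + 25 + 75 + 70 = 190.
Column 1: 55 + 35 + 80 + 20 = 190.
Column 2: 30 + 50 + 85 + 25 = 190.
Column 3: 60 + 40 + 15 + 75 = 190.
Column 4: 45 + 65 + 10 + 70 = 190.
Main diagonal: 55 + 50 + 15 + 70 = 190.
Anti-diagonal: 45 + 40 + 85 + 20 = 190.
All lines sum to 190.

Yes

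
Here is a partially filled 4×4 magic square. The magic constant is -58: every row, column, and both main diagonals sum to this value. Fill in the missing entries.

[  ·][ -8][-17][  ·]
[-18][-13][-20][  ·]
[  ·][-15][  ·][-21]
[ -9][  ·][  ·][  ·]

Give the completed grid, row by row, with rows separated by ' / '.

Row 2: -18 + (-13) + (-20) + ? = -58, so (2,4) = -7.
Column 2 needs -58; the known cells sum to -36, so (4,2) = -22.
The remaining cell in anti-diagonal is (1,4) = -58 − (-44) = -14.
Row 1: -8 + (-17) + (-14) + ? = -58, so (1,1) = -19.
Using column 1: -19 + (-18) + (-9) + ? → (3,1) = -58 − (-46) = -12.
From column 4, -58 − (-14 + (-7) + (-21)) gives (4,4) = -16.
From main diagonal, -58 − (-19 + (-13) + (-16)) gives (3,3) = -10.
Row 4 must total -58; the given cells sum to -47, so (4,3) = -11.

-19 -8 -17 -14 / -18 -13 -20 -7 / -12 -15 -10 -21 / -9 -22 -11 -16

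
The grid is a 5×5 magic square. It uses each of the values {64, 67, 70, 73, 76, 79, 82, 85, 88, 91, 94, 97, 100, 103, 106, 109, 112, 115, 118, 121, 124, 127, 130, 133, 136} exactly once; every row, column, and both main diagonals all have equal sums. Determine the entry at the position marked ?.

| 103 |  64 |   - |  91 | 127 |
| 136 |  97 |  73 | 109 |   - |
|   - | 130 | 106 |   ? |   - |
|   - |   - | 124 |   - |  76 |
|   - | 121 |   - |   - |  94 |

67

The 25 entries sum to 2500, so each line sums to 2500/5 = 500.
Using row 1: 103 + 64 + 91 + 127 + ? → (1,3) = 500 − 385 = 115.
The remaining cell in row 2 is (2,5) = 500 − 415 = 85.
Column 2 needs 500; the known cells sum to 412, so (4,2) = 88.
Column 3: 115 + 73 + 106 + 124 + ? = 500, so (5,3) = 82.
The remaining cell in column 5 is (3,5) = 500 − 382 = 118.
Main diagonal needs 500; the known cells sum to 400, so (4,4) = 100.
Using anti-diagonal: 127 + 109 + 106 + 88 + ? → (5,1) = 500 − 430 = 70.
Row 4: 88 + 124 + 100 + 76 + ? = 500, so (4,1) = 112.
Row 5 must total 500; the given cells sum to 367, so (5,4) = 133.
From column 1, 500 − (103 + 136 + 112 + 70) gives (3,1) = 79.
Column 4 must total 500; the given cells sum to 433, so (3,4) = 67.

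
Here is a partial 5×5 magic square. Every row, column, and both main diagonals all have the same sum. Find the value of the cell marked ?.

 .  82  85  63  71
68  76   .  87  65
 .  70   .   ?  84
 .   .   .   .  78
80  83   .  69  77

Column 5 is complete and sums to 375; that is the magic constant.
Row 1 must total 375; the given cells sum to 301, so (1,1) = 74.
From row 2, 375 − (68 + 76 + 87 + 65) gives (2,3) = 79.
Using row 5: 80 + 83 + 69 + 77 + ? → (5,3) = 375 − 309 = 66.
The remaining cell in column 2 is (4,2) = 375 − 311 = 64.
Using anti-diagonal: 71 + 87 + 64 + 80 + ? → (3,3) = 375 − 302 = 73.
The remaining cell in column 3 is (4,3) = 375 − 303 = 72.
Main diagonal needs 375; the known cells sum to 300, so (4,4) = 75.
Row 4 must total 375; the given cells sum to 289, so (4,1) = 86.
Column 1: 74 + 68 + 86 + 80 + ? = 375, so (3,1) = 67.
Column 4 must total 375; the given cells sum to 294, so (3,4) = 81.

81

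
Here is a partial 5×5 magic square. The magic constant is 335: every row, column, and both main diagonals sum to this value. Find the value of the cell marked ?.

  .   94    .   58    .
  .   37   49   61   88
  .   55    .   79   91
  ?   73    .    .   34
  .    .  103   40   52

46

The remaining cell in row 2 is (2,1) = 335 − 235 = 100.
Column 2: 94 + 37 + 55 + 73 + ? = 335, so (5,2) = 76.
The remaining cell in column 4 is (4,4) = 335 − 238 = 97.
Column 5: 88 + 91 + 34 + 52 + ? = 335, so (1,5) = 70.
Row 5 must total 335; the given cells sum to 271, so (5,1) = 64.
The remaining cell in anti-diagonal is (3,3) = 335 − 268 = 67.
Row 3 needs 335; the known cells sum to 292, so (3,1) = 43.
From main diagonal, 335 − (37 + 67 + 97 + 52) gives (1,1) = 82.
The remaining cell in row 1 is (1,3) = 335 − 304 = 31.
From column 1, 335 − (82 + 100 + 43 + 64) gives (4,1) = 46.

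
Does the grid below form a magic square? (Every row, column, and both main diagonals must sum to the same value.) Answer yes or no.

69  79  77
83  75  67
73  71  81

Row 1: 69 + 79 + 77 = 225.
Row 2: 83 + 75 + 67 = 225.
Row 3: 73 + 71 + 81 = 225.
Column 1: 69 + 83 + 73 = 225.
Column 2: 79 + 75 + 71 = 225.
Column 3: 77 + 67 + 81 = 225.
Main diagonal: 69 + 75 + 81 = 225.
Anti-diagonal: 77 + 75 + 73 = 225.
All lines sum to 225.

Yes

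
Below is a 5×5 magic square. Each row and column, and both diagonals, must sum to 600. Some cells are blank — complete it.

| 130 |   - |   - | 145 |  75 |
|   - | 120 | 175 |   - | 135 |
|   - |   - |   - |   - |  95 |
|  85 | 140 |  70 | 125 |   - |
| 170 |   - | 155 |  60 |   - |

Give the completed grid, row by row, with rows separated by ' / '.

From row 4, 600 − (85 + 140 + 70 + 125) gives (4,5) = 180.
Column 5 must total 600; the given cells sum to 485, so (5,5) = 115.
Main diagonal must total 600; the given cells sum to 490, so (3,3) = 110.
From anti-diagonal, 600 − (75 + 110 + 140 + 170) gives (2,4) = 105.
From row 2, 600 − (120 + 175 + 105 + 135) gives (2,1) = 65.
Row 5: 170 + 155 + 60 + 115 + ? = 600, so (5,2) = 100.
The remaining cell in column 1 is (3,1) = 600 − 450 = 150.
Column 3 must total 600; the given cells sum to 510, so (1,3) = 90.
From column 4, 600 − (145 + 105 + 125 + 60) gives (3,4) = 165.
Row 1 needs 600; the known cells sum to 440, so (1,2) = 160.
From row 3, 600 − (150 + 110 + 165 + 95) gives (3,2) = 80.

130 160 90 145 75 / 65 120 175 105 135 / 150 80 110 165 95 / 85 140 70 125 180 / 170 100 155 60 115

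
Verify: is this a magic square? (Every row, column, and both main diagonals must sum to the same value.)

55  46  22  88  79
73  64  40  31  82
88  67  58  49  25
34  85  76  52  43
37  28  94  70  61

Row 1: 55 + 46 + 22 + 88 + 79 = 290.
Row 2: 73 + 64 + 40 + 31 + 82 = 290.
Row 3: 88 + 67 + 58 + 49 + 25 = 287.
Row 4: 34 + 85 + 76 + 52 + 43 = 290.
Row 5: 37 + 28 + 94 + 70 + 61 = 290.
Column 1: 55 + 73 + 88 + 34 + 37 = 287.
Column 2: 46 + 64 + 67 + 85 + 28 = 290.
Column 3: 22 + 40 + 58 + 76 + 94 = 290.
Column 4: 88 + 31 + 49 + 52 + 70 = 290.
Column 5: 79 + 82 + 25 + 43 + 61 = 290.
Main diagonal: 55 + 64 + 58 + 52 + 61 = 290.
Anti-diagonal: 79 + 31 + 58 + 85 + 37 = 290.

No — column 1 sums to 287 but column 2 sums to 290.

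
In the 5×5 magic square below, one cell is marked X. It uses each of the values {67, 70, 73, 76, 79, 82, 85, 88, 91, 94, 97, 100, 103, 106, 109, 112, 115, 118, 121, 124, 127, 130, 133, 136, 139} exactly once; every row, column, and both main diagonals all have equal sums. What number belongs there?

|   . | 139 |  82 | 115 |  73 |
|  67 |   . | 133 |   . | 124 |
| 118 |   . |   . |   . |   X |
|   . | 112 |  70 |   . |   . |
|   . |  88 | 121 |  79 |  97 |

85

The 25 entries sum to 2575, so each line sums to 2575/5 = 515.
Row 1 needs 515; the known cells sum to 409, so (1,1) = 106.
From row 5, 515 − (88 + 121 + 79 + 97) gives (5,1) = 130.
Column 1 needs 515; the known cells sum to 421, so (4,1) = 94.
The remaining cell in column 3 is (3,3) = 515 − 406 = 109.
Anti-diagonal needs 515; the known cells sum to 424, so (2,4) = 91.
Using row 2: 67 + 133 + 91 + 124 + ? → (2,2) = 515 − 415 = 100.
Column 2 must total 515; the given cells sum to 439, so (3,2) = 76.
The remaining cell in main diagonal is (4,4) = 515 − 412 = 103.
The remaining cell in row 4 is (4,5) = 515 − 379 = 136.
Using column 4: 115 + 91 + 103 + 79 + ? → (3,4) = 515 − 388 = 127.
Column 5 must total 515; the given cells sum to 430, so (3,5) = 85.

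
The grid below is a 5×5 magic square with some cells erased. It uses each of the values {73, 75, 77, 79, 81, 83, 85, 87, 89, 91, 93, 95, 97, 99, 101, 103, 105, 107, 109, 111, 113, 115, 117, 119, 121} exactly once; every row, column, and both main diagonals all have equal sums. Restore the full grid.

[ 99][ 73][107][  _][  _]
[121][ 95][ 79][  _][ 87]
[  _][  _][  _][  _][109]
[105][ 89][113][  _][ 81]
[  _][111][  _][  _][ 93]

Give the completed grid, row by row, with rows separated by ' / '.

The 25 entries sum to 2425, so each line sums to 2425/5 = 485.
Using row 2: 121 + 95 + 79 + 87 + ? → (2,4) = 485 − 382 = 103.
Row 4 must total 485; the given cells sum to 388, so (4,4) = 97.
Column 2 must total 485; the given cells sum to 368, so (3,2) = 117.
From column 5, 485 − (87 + 109 + 81 + 93) gives (1,5) = 115.
The remaining cell in main diagonal is (3,3) = 485 − 384 = 101.
Using anti-diagonal: 115 + 103 + 101 + 89 + ? → (5,1) = 485 − 408 = 77.
Row 1 must total 485; the given cells sum to 394, so (1,4) = 91.
From column 1, 485 − (99 + 121 + 105 + 77) gives (3,1) = 83.
Column 3 must total 485; the given cells sum to 400, so (5,3) = 85.
From row 3, 485 − (83 + 117 + 101 + 109) gives (3,4) = 75.
From row 5, 485 − (77 + 111 + 85 + 93) gives (5,4) = 119.

99 73 107 91 115 / 121 95 79 103 87 / 83 117 101 75 109 / 105 89 113 97 81 / 77 111 85 119 93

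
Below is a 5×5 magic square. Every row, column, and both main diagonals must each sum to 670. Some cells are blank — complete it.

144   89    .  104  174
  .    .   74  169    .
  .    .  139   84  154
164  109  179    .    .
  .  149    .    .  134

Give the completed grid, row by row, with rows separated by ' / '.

From row 1, 670 − (144 + 89 + 104 + 174) gives (1,3) = 159.
Column 3 must total 670; the given cells sum to 551, so (5,3) = 119.
Anti-diagonal: 174 + 169 + 139 + 109 + ? = 670, so (5,1) = 79.
Row 5 needs 670; the known cells sum to 481, so (5,4) = 189.
From column 4, 670 − (104 + 169 + 84 + 189) gives (4,4) = 124.
From main diagonal, 670 − (144 + 139 + 124 + 134) gives (2,2) = 129.
Row 4 needs 670; the known cells sum to 576, so (4,5) = 94.
From column 2, 670 − (89 + 129 + 109 + 149) gives (3,2) = 194.
Column 5: 174 + 154 + 94 + 134 + ? = 670, so (2,5) = 114.
The remaining cell in row 2 is (2,1) = 670 − 486 = 184.
From row 3, 670 − (194 + 139 + 84 + 154) gives (3,1) = 99.

144 89 159 104 174 / 184 129 74 169 114 / 99 194 139 84 154 / 164 109 179 124 94 / 79 149 119 189 134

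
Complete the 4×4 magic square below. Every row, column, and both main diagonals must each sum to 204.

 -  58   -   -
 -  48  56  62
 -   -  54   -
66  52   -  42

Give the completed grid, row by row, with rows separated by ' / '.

Row 2: 48 + 56 + 62 + ? = 204, so (2,1) = 38.
The remaining cell in row 4 is (4,3) = 204 − 160 = 44.
The remaining cell in column 2 is (3,2) = 204 − 158 = 46.
The remaining cell in column 3 is (1,3) = 204 − 154 = 50.
Main diagonal must total 204; the given cells sum to 144, so (1,1) = 60.
Anti-diagonal must total 204; the given cells sum to 168, so (1,4) = 36.
Column 1: 60 + 38 + 66 + ? = 204, so (3,1) = 40.
The remaining cell in column 4 is (3,4) = 204 − 140 = 64.

60 58 50 36 / 38 48 56 62 / 40 46 54 64 / 66 52 44 42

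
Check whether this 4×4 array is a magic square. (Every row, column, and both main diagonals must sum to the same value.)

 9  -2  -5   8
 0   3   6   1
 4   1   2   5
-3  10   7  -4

Row 1: 9 + (-2) + (-5) + 8 = 10.
Row 2: 0 + 3 + 6 + 1 = 10.
Row 3: 4 + 1 + 2 + 5 = 12.
Row 4: -3 + 10 + 7 + (-4) = 10.
Column 1: 9 + 0 + 4 + (-3) = 10.
Column 2: -2 + 3 + 1 + 10 = 12.
Column 3: -5 + 6 + 2 + 7 = 10.
Column 4: 8 + 1 + 5 + (-4) = 10.
Main diagonal: 9 + 3 + 2 + (-4) = 10.
Anti-diagonal: 8 + 6 + 1 + (-3) = 12.

No — anti-diagonal sums to 12 but column 1 sums to 10.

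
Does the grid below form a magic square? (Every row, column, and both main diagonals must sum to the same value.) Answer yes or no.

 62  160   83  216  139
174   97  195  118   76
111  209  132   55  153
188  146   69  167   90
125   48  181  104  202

Row 1: 62 + 160 + 83 + 216 + 139 = 660.
Row 2: 174 + 97 + 195 + 118 + 76 = 660.
Row 3: 111 + 209 + 132 + 55 + 153 = 660.
Row 4: 188 + 146 + 69 + 167 + 90 = 660.
Row 5: 125 + 48 + 181 + 104 + 202 = 660.
Column 1: 62 + 174 + 111 + 188 + 125 = 660.
Column 2: 160 + 97 + 209 + 146 + 48 = 660.
Column 3: 83 + 195 + 132 + 69 + 181 = 660.
Column 4: 216 + 118 + 55 + 167 + 104 = 660.
Column 5: 139 + 76 + 153 + 90 + 202 = 660.
Main diagonal: 62 + 97 + 132 + 167 + 202 = 660.
Anti-diagonal: 139 + 118 + 132 + 146 + 125 = 660.
All lines sum to 660.

Yes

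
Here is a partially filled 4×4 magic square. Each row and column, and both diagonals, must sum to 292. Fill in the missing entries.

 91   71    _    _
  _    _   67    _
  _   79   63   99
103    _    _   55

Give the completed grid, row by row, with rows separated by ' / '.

91 71 87 43 / 47 83 67 95 / 51 79 63 99 / 103 59 75 55

The remaining cell in row 3 is (3,1) = 292 − 241 = 51.
From column 1, 292 − (91 + 51 + 103) gives (2,1) = 47.
From main diagonal, 292 − (91 + 63 + 55) gives (2,2) = 83.
The remaining cell in anti-diagonal is (1,4) = 292 − 249 = 43.
Using row 1: 91 + 71 + 43 + ? → (1,3) = 292 − 205 = 87.
Row 2: 47 + 83 + 67 + ? = 292, so (2,4) = 95.
The remaining cell in column 2 is (4,2) = 292 − 233 = 59.
Using column 3: 87 + 67 + 63 + ? → (4,3) = 292 − 217 = 75.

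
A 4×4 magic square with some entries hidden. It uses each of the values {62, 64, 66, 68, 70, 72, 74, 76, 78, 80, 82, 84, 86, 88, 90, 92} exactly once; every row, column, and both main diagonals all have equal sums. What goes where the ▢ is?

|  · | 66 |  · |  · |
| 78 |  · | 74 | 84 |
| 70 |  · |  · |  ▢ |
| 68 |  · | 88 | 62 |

The 16 entries sum to 1232, so each line sums to 1232/4 = 308.
The remaining cell in row 2 is (2,2) = 308 − 236 = 72.
From row 4, 308 − (68 + 88 + 62) gives (4,2) = 90.
Column 1: 78 + 70 + 68 + ? = 308, so (1,1) = 92.
Column 2: 66 + 72 + 90 + ? = 308, so (3,2) = 80.
Using main diagonal: 92 + 72 + 62 + ? → (3,3) = 308 − 226 = 82.
Anti-diagonal needs 308; the known cells sum to 222, so (1,4) = 86.
Row 1 must total 308; the given cells sum to 244, so (1,3) = 64.
Row 3 must total 308; the given cells sum to 232, so (3,4) = 76.

76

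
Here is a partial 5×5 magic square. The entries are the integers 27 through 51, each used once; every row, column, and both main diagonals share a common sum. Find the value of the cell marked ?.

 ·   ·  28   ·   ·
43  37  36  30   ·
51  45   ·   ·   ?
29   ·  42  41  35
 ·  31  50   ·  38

The entries are 27 through 51, which sum to 975, so each line sums to 975/5 = 195.
The remaining cell in row 2 is (2,5) = 195 − 146 = 49.
Row 4: 29 + 42 + 41 + 35 + ? = 195, so (4,2) = 48.
Column 2: 37 + 45 + 48 + 31 + ? = 195, so (1,2) = 34.
The remaining cell in column 3 is (3,3) = 195 − 156 = 39.
Main diagonal needs 195; the known cells sum to 155, so (1,1) = 40.
Column 1 must total 195; the given cells sum to 163, so (5,1) = 32.
From anti-diagonal, 195 − (30 + 39 + 48 + 32) gives (1,5) = 46.
From row 1, 195 − (40 + 34 + 28 + 46) gives (1,4) = 47.
The remaining cell in row 5 is (5,4) = 195 − 151 = 44.
From column 4, 195 − (47 + 30 + 41 + 44) gives (3,4) = 33.
The remaining cell in column 5 is (3,5) = 195 − 168 = 27.

27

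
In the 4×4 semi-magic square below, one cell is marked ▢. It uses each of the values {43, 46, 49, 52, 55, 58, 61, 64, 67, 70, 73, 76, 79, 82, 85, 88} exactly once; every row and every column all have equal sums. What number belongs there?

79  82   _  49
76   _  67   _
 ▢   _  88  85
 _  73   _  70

43

The 16 entries sum to 1048, so each line sums to 1048/4 = 262.
Row 1 needs 262; the known cells sum to 210, so (1,3) = 52.
Column 3 must total 262; the given cells sum to 207, so (4,3) = 55.
From column 4, 262 − (49 + 85 + 70) gives (2,4) = 58.
From row 2, 262 − (76 + 67 + 58) gives (2,2) = 61.
From row 4, 262 − (73 + 55 + 70) gives (4,1) = 64.
Using column 1: 79 + 76 + 64 + ? → (3,1) = 262 − 219 = 43.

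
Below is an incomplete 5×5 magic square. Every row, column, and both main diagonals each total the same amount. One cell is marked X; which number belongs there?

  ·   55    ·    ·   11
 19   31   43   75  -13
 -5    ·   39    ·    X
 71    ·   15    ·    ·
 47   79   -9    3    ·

63

Row 2 is complete and sums to 155; that is the magic constant.
The remaining cell in row 5 is (5,5) = 155 − 120 = 35.
Column 1: 19 + (-5) + 71 + 47 + ? = 155, so (1,1) = 23.
Column 3: 43 + 39 + 15 + (-9) + ? = 155, so (1,3) = 67.
Using main diagonal: 23 + 31 + 39 + 35 + ? → (4,4) = 155 − 128 = 27.
Anti-diagonal: 11 + 75 + 39 + 47 + ? = 155, so (4,2) = -17.
Row 1 needs 155; the known cells sum to 156, so (1,4) = -1.
From row 4, 155 − (71 + (-17) + 15 + 27) gives (4,5) = 59.
Column 2: 55 + 31 + (-17) + 79 + ? = 155, so (3,2) = 7.
Column 4: -1 + 75 + 27 + 3 + ? = 155, so (3,4) = 51.
The remaining cell in column 5 is (3,5) = 155 − 92 = 63.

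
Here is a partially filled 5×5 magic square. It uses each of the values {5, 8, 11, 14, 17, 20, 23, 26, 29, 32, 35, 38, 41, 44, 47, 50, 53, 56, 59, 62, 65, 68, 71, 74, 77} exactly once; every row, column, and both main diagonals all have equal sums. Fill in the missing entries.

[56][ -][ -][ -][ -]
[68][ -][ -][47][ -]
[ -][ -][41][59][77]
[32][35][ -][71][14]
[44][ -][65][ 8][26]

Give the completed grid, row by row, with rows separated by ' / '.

56 74 17 20 38 / 68 11 29 47 50 / 5 23 41 59 77 / 32 35 53 71 14 / 44 62 65 8 26

The 25 entries sum to 1025, so each line sums to 1025/5 = 205.
From row 4, 205 − (32 + 35 + 71 + 14) gives (4,3) = 53.
Row 5: 44 + 65 + 8 + 26 + ? = 205, so (5,2) = 62.
Column 1 must total 205; the given cells sum to 200, so (3,1) = 5.
From column 4, 205 − (47 + 59 + 71 + 8) gives (1,4) = 20.
Main diagonal needs 205; the known cells sum to 194, so (2,2) = 11.
Anti-diagonal must total 205; the given cells sum to 167, so (1,5) = 38.
Row 3: 5 + 41 + 59 + 77 + ? = 205, so (3,2) = 23.
The remaining cell in column 2 is (1,2) = 205 − 131 = 74.
From column 5, 205 − (38 + 77 + 14 + 26) gives (2,5) = 50.
Using row 1: 56 + 74 + 20 + 38 + ? → (1,3) = 205 − 188 = 17.
Row 2 needs 205; the known cells sum to 176, so (2,3) = 29.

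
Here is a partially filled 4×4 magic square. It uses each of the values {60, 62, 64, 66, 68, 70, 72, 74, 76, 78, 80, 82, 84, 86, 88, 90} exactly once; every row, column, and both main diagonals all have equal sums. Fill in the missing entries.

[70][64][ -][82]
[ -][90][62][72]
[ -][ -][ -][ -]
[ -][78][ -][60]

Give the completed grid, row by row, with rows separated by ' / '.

The 16 entries sum to 1200, so each line sums to 1200/4 = 300.
Row 1 must total 300; the given cells sum to 216, so (1,3) = 84.
Row 2 needs 300; the known cells sum to 224, so (2,1) = 76.
The remaining cell in column 2 is (3,2) = 300 − 232 = 68.
Column 4 needs 300; the known cells sum to 214, so (3,4) = 86.
From main diagonal, 300 − (70 + 90 + 60) gives (3,3) = 80.
Anti-diagonal needs 300; the known cells sum to 212, so (4,1) = 88.
From row 3, 300 − (68 + 80 + 86) gives (3,1) = 66.
The remaining cell in row 4 is (4,3) = 300 − 226 = 74.

70 64 84 82 / 76 90 62 72 / 66 68 80 86 / 88 78 74 60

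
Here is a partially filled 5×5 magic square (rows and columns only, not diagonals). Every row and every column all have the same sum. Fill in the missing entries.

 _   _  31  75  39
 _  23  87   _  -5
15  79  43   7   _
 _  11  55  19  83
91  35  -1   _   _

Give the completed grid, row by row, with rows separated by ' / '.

3 67 31 75 39 / 59 23 87 51 -5 / 15 79 43 7 71 / 47 11 55 19 83 / 91 35 -1 63 27

Column 3 is already complete: 31 + 87 + 43 + 55 + -1 = 215, so that is the magic constant.
The remaining cell in row 3 is (3,5) = 215 − 144 = 71.
From row 4, 215 − (11 + 55 + 19 + 83) gives (4,1) = 47.
Column 2: 23 + 79 + 11 + 35 + ? = 215, so (1,2) = 67.
Column 5 needs 215; the known cells sum to 188, so (5,5) = 27.
Row 1: 67 + 31 + 75 + 39 + ? = 215, so (1,1) = 3.
From row 5, 215 − (91 + 35 + (-1) + 27) gives (5,4) = 63.
The remaining cell in column 1 is (2,1) = 215 − 156 = 59.
Column 4 needs 215; the known cells sum to 164, so (2,4) = 51.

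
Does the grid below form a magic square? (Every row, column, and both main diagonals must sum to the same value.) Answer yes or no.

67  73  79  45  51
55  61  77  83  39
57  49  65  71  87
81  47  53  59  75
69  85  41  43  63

No — row 1 sums to 315 but row 3 sums to 329.

Row 1: 67 + 73 + 79 + 45 + 51 = 315.
Row 2: 55 + 61 + 77 + 83 + 39 = 315.
Row 3: 57 + 49 + 65 + 71 + 87 = 329.
Row 4: 81 + 47 + 53 + 59 + 75 = 315.
Row 5: 69 + 85 + 41 + 43 + 63 = 301.
Column 1: 67 + 55 + 57 + 81 + 69 = 329.
Column 2: 73 + 61 + 49 + 47 + 85 = 315.
Column 3: 79 + 77 + 65 + 53 + 41 = 315.
Column 4: 45 + 83 + 71 + 59 + 43 = 301.
Column 5: 51 + 39 + 87 + 75 + 63 = 315.
Main diagonal: 67 + 61 + 65 + 59 + 63 = 315.
Anti-diagonal: 51 + 83 + 65 + 47 + 69 = 315.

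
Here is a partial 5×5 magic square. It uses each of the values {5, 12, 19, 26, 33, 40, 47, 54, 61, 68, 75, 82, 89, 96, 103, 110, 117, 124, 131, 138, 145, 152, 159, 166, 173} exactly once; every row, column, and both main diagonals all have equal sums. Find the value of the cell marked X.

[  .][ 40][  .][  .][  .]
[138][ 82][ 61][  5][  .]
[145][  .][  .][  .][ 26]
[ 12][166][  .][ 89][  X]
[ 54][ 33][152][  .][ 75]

68

The 25 entries sum to 2225, so each line sums to 2225/5 = 445.
Row 2 must total 445; the given cells sum to 286, so (2,5) = 159.
Using row 5: 54 + 33 + 152 + 75 + ? → (5,4) = 445 − 314 = 131.
From column 1, 445 − (138 + 145 + 12 + 54) gives (1,1) = 96.
Column 2 must total 445; the given cells sum to 321, so (3,2) = 124.
The remaining cell in main diagonal is (3,3) = 445 − 342 = 103.
Anti-diagonal needs 445; the known cells sum to 328, so (1,5) = 117.
Row 3: 145 + 124 + 103 + 26 + ? = 445, so (3,4) = 47.
From column 4, 445 − (5 + 47 + 89 + 131) gives (1,4) = 173.
The remaining cell in column 5 is (4,5) = 445 − 377 = 68.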